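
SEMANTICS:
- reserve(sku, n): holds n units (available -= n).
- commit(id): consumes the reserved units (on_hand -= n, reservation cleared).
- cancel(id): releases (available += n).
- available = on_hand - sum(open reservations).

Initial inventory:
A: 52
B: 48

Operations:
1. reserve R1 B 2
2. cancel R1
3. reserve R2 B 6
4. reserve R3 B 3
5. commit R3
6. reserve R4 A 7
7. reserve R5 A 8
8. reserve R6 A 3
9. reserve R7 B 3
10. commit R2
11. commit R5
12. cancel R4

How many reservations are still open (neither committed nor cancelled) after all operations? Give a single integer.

Step 1: reserve R1 B 2 -> on_hand[A=52 B=48] avail[A=52 B=46] open={R1}
Step 2: cancel R1 -> on_hand[A=52 B=48] avail[A=52 B=48] open={}
Step 3: reserve R2 B 6 -> on_hand[A=52 B=48] avail[A=52 B=42] open={R2}
Step 4: reserve R3 B 3 -> on_hand[A=52 B=48] avail[A=52 B=39] open={R2,R3}
Step 5: commit R3 -> on_hand[A=52 B=45] avail[A=52 B=39] open={R2}
Step 6: reserve R4 A 7 -> on_hand[A=52 B=45] avail[A=45 B=39] open={R2,R4}
Step 7: reserve R5 A 8 -> on_hand[A=52 B=45] avail[A=37 B=39] open={R2,R4,R5}
Step 8: reserve R6 A 3 -> on_hand[A=52 B=45] avail[A=34 B=39] open={R2,R4,R5,R6}
Step 9: reserve R7 B 3 -> on_hand[A=52 B=45] avail[A=34 B=36] open={R2,R4,R5,R6,R7}
Step 10: commit R2 -> on_hand[A=52 B=39] avail[A=34 B=36] open={R4,R5,R6,R7}
Step 11: commit R5 -> on_hand[A=44 B=39] avail[A=34 B=36] open={R4,R6,R7}
Step 12: cancel R4 -> on_hand[A=44 B=39] avail[A=41 B=36] open={R6,R7}
Open reservations: ['R6', 'R7'] -> 2

Answer: 2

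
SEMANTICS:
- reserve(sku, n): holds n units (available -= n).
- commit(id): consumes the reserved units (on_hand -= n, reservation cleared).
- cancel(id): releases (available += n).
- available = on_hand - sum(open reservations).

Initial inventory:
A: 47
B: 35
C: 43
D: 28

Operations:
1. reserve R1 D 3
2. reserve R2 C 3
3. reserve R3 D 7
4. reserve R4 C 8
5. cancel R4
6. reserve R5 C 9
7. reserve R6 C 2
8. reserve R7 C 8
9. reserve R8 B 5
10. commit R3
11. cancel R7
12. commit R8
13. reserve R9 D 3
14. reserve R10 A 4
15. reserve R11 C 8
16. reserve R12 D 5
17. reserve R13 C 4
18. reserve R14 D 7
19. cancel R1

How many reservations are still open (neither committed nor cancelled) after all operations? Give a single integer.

Answer: 9

Derivation:
Step 1: reserve R1 D 3 -> on_hand[A=47 B=35 C=43 D=28] avail[A=47 B=35 C=43 D=25] open={R1}
Step 2: reserve R2 C 3 -> on_hand[A=47 B=35 C=43 D=28] avail[A=47 B=35 C=40 D=25] open={R1,R2}
Step 3: reserve R3 D 7 -> on_hand[A=47 B=35 C=43 D=28] avail[A=47 B=35 C=40 D=18] open={R1,R2,R3}
Step 4: reserve R4 C 8 -> on_hand[A=47 B=35 C=43 D=28] avail[A=47 B=35 C=32 D=18] open={R1,R2,R3,R4}
Step 5: cancel R4 -> on_hand[A=47 B=35 C=43 D=28] avail[A=47 B=35 C=40 D=18] open={R1,R2,R3}
Step 6: reserve R5 C 9 -> on_hand[A=47 B=35 C=43 D=28] avail[A=47 B=35 C=31 D=18] open={R1,R2,R3,R5}
Step 7: reserve R6 C 2 -> on_hand[A=47 B=35 C=43 D=28] avail[A=47 B=35 C=29 D=18] open={R1,R2,R3,R5,R6}
Step 8: reserve R7 C 8 -> on_hand[A=47 B=35 C=43 D=28] avail[A=47 B=35 C=21 D=18] open={R1,R2,R3,R5,R6,R7}
Step 9: reserve R8 B 5 -> on_hand[A=47 B=35 C=43 D=28] avail[A=47 B=30 C=21 D=18] open={R1,R2,R3,R5,R6,R7,R8}
Step 10: commit R3 -> on_hand[A=47 B=35 C=43 D=21] avail[A=47 B=30 C=21 D=18] open={R1,R2,R5,R6,R7,R8}
Step 11: cancel R7 -> on_hand[A=47 B=35 C=43 D=21] avail[A=47 B=30 C=29 D=18] open={R1,R2,R5,R6,R8}
Step 12: commit R8 -> on_hand[A=47 B=30 C=43 D=21] avail[A=47 B=30 C=29 D=18] open={R1,R2,R5,R6}
Step 13: reserve R9 D 3 -> on_hand[A=47 B=30 C=43 D=21] avail[A=47 B=30 C=29 D=15] open={R1,R2,R5,R6,R9}
Step 14: reserve R10 A 4 -> on_hand[A=47 B=30 C=43 D=21] avail[A=43 B=30 C=29 D=15] open={R1,R10,R2,R5,R6,R9}
Step 15: reserve R11 C 8 -> on_hand[A=47 B=30 C=43 D=21] avail[A=43 B=30 C=21 D=15] open={R1,R10,R11,R2,R5,R6,R9}
Step 16: reserve R12 D 5 -> on_hand[A=47 B=30 C=43 D=21] avail[A=43 B=30 C=21 D=10] open={R1,R10,R11,R12,R2,R5,R6,R9}
Step 17: reserve R13 C 4 -> on_hand[A=47 B=30 C=43 D=21] avail[A=43 B=30 C=17 D=10] open={R1,R10,R11,R12,R13,R2,R5,R6,R9}
Step 18: reserve R14 D 7 -> on_hand[A=47 B=30 C=43 D=21] avail[A=43 B=30 C=17 D=3] open={R1,R10,R11,R12,R13,R14,R2,R5,R6,R9}
Step 19: cancel R1 -> on_hand[A=47 B=30 C=43 D=21] avail[A=43 B=30 C=17 D=6] open={R10,R11,R12,R13,R14,R2,R5,R6,R9}
Open reservations: ['R10', 'R11', 'R12', 'R13', 'R14', 'R2', 'R5', 'R6', 'R9'] -> 9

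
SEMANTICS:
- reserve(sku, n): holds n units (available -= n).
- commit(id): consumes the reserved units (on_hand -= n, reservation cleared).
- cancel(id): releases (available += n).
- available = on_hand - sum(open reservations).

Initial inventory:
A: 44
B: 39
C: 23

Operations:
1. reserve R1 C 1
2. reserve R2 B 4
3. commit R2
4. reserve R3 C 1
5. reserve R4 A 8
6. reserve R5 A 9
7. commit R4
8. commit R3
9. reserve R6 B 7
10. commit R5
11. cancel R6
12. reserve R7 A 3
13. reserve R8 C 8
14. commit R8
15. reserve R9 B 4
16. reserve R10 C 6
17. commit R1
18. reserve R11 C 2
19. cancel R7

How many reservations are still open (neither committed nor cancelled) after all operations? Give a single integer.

Answer: 3

Derivation:
Step 1: reserve R1 C 1 -> on_hand[A=44 B=39 C=23] avail[A=44 B=39 C=22] open={R1}
Step 2: reserve R2 B 4 -> on_hand[A=44 B=39 C=23] avail[A=44 B=35 C=22] open={R1,R2}
Step 3: commit R2 -> on_hand[A=44 B=35 C=23] avail[A=44 B=35 C=22] open={R1}
Step 4: reserve R3 C 1 -> on_hand[A=44 B=35 C=23] avail[A=44 B=35 C=21] open={R1,R3}
Step 5: reserve R4 A 8 -> on_hand[A=44 B=35 C=23] avail[A=36 B=35 C=21] open={R1,R3,R4}
Step 6: reserve R5 A 9 -> on_hand[A=44 B=35 C=23] avail[A=27 B=35 C=21] open={R1,R3,R4,R5}
Step 7: commit R4 -> on_hand[A=36 B=35 C=23] avail[A=27 B=35 C=21] open={R1,R3,R5}
Step 8: commit R3 -> on_hand[A=36 B=35 C=22] avail[A=27 B=35 C=21] open={R1,R5}
Step 9: reserve R6 B 7 -> on_hand[A=36 B=35 C=22] avail[A=27 B=28 C=21] open={R1,R5,R6}
Step 10: commit R5 -> on_hand[A=27 B=35 C=22] avail[A=27 B=28 C=21] open={R1,R6}
Step 11: cancel R6 -> on_hand[A=27 B=35 C=22] avail[A=27 B=35 C=21] open={R1}
Step 12: reserve R7 A 3 -> on_hand[A=27 B=35 C=22] avail[A=24 B=35 C=21] open={R1,R7}
Step 13: reserve R8 C 8 -> on_hand[A=27 B=35 C=22] avail[A=24 B=35 C=13] open={R1,R7,R8}
Step 14: commit R8 -> on_hand[A=27 B=35 C=14] avail[A=24 B=35 C=13] open={R1,R7}
Step 15: reserve R9 B 4 -> on_hand[A=27 B=35 C=14] avail[A=24 B=31 C=13] open={R1,R7,R9}
Step 16: reserve R10 C 6 -> on_hand[A=27 B=35 C=14] avail[A=24 B=31 C=7] open={R1,R10,R7,R9}
Step 17: commit R1 -> on_hand[A=27 B=35 C=13] avail[A=24 B=31 C=7] open={R10,R7,R9}
Step 18: reserve R11 C 2 -> on_hand[A=27 B=35 C=13] avail[A=24 B=31 C=5] open={R10,R11,R7,R9}
Step 19: cancel R7 -> on_hand[A=27 B=35 C=13] avail[A=27 B=31 C=5] open={R10,R11,R9}
Open reservations: ['R10', 'R11', 'R9'] -> 3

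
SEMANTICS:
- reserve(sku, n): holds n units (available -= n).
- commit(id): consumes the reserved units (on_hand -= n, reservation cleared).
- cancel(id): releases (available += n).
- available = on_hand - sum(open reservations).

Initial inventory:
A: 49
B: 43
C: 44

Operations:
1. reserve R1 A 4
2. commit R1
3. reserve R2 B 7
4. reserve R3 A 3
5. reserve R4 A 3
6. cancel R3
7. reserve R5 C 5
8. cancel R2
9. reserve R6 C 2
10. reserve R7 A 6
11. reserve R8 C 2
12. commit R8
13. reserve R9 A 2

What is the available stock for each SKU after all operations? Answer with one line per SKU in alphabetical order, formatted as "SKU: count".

Answer: A: 34
B: 43
C: 35

Derivation:
Step 1: reserve R1 A 4 -> on_hand[A=49 B=43 C=44] avail[A=45 B=43 C=44] open={R1}
Step 2: commit R1 -> on_hand[A=45 B=43 C=44] avail[A=45 B=43 C=44] open={}
Step 3: reserve R2 B 7 -> on_hand[A=45 B=43 C=44] avail[A=45 B=36 C=44] open={R2}
Step 4: reserve R3 A 3 -> on_hand[A=45 B=43 C=44] avail[A=42 B=36 C=44] open={R2,R3}
Step 5: reserve R4 A 3 -> on_hand[A=45 B=43 C=44] avail[A=39 B=36 C=44] open={R2,R3,R4}
Step 6: cancel R3 -> on_hand[A=45 B=43 C=44] avail[A=42 B=36 C=44] open={R2,R4}
Step 7: reserve R5 C 5 -> on_hand[A=45 B=43 C=44] avail[A=42 B=36 C=39] open={R2,R4,R5}
Step 8: cancel R2 -> on_hand[A=45 B=43 C=44] avail[A=42 B=43 C=39] open={R4,R5}
Step 9: reserve R6 C 2 -> on_hand[A=45 B=43 C=44] avail[A=42 B=43 C=37] open={R4,R5,R6}
Step 10: reserve R7 A 6 -> on_hand[A=45 B=43 C=44] avail[A=36 B=43 C=37] open={R4,R5,R6,R7}
Step 11: reserve R8 C 2 -> on_hand[A=45 B=43 C=44] avail[A=36 B=43 C=35] open={R4,R5,R6,R7,R8}
Step 12: commit R8 -> on_hand[A=45 B=43 C=42] avail[A=36 B=43 C=35] open={R4,R5,R6,R7}
Step 13: reserve R9 A 2 -> on_hand[A=45 B=43 C=42] avail[A=34 B=43 C=35] open={R4,R5,R6,R7,R9}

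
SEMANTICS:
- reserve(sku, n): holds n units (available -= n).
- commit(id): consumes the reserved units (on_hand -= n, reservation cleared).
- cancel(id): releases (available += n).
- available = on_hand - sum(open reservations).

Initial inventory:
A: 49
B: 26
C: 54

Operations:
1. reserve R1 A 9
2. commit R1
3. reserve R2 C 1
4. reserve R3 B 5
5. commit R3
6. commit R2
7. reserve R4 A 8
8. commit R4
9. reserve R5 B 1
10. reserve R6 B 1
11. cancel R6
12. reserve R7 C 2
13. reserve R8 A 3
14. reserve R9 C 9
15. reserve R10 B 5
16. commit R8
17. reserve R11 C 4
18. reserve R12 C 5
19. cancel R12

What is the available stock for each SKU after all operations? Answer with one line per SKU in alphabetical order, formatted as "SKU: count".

Step 1: reserve R1 A 9 -> on_hand[A=49 B=26 C=54] avail[A=40 B=26 C=54] open={R1}
Step 2: commit R1 -> on_hand[A=40 B=26 C=54] avail[A=40 B=26 C=54] open={}
Step 3: reserve R2 C 1 -> on_hand[A=40 B=26 C=54] avail[A=40 B=26 C=53] open={R2}
Step 4: reserve R3 B 5 -> on_hand[A=40 B=26 C=54] avail[A=40 B=21 C=53] open={R2,R3}
Step 5: commit R3 -> on_hand[A=40 B=21 C=54] avail[A=40 B=21 C=53] open={R2}
Step 6: commit R2 -> on_hand[A=40 B=21 C=53] avail[A=40 B=21 C=53] open={}
Step 7: reserve R4 A 8 -> on_hand[A=40 B=21 C=53] avail[A=32 B=21 C=53] open={R4}
Step 8: commit R4 -> on_hand[A=32 B=21 C=53] avail[A=32 B=21 C=53] open={}
Step 9: reserve R5 B 1 -> on_hand[A=32 B=21 C=53] avail[A=32 B=20 C=53] open={R5}
Step 10: reserve R6 B 1 -> on_hand[A=32 B=21 C=53] avail[A=32 B=19 C=53] open={R5,R6}
Step 11: cancel R6 -> on_hand[A=32 B=21 C=53] avail[A=32 B=20 C=53] open={R5}
Step 12: reserve R7 C 2 -> on_hand[A=32 B=21 C=53] avail[A=32 B=20 C=51] open={R5,R7}
Step 13: reserve R8 A 3 -> on_hand[A=32 B=21 C=53] avail[A=29 B=20 C=51] open={R5,R7,R8}
Step 14: reserve R9 C 9 -> on_hand[A=32 B=21 C=53] avail[A=29 B=20 C=42] open={R5,R7,R8,R9}
Step 15: reserve R10 B 5 -> on_hand[A=32 B=21 C=53] avail[A=29 B=15 C=42] open={R10,R5,R7,R8,R9}
Step 16: commit R8 -> on_hand[A=29 B=21 C=53] avail[A=29 B=15 C=42] open={R10,R5,R7,R9}
Step 17: reserve R11 C 4 -> on_hand[A=29 B=21 C=53] avail[A=29 B=15 C=38] open={R10,R11,R5,R7,R9}
Step 18: reserve R12 C 5 -> on_hand[A=29 B=21 C=53] avail[A=29 B=15 C=33] open={R10,R11,R12,R5,R7,R9}
Step 19: cancel R12 -> on_hand[A=29 B=21 C=53] avail[A=29 B=15 C=38] open={R10,R11,R5,R7,R9}

Answer: A: 29
B: 15
C: 38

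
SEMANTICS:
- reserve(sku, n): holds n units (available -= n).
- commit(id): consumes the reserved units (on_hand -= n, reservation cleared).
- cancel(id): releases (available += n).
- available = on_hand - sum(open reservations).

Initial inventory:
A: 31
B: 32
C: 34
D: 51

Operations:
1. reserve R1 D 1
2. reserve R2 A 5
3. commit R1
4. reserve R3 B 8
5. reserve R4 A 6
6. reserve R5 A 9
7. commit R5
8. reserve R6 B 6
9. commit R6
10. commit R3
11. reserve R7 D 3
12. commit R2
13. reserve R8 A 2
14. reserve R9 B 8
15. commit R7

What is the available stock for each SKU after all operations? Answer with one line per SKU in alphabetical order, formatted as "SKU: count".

Step 1: reserve R1 D 1 -> on_hand[A=31 B=32 C=34 D=51] avail[A=31 B=32 C=34 D=50] open={R1}
Step 2: reserve R2 A 5 -> on_hand[A=31 B=32 C=34 D=51] avail[A=26 B=32 C=34 D=50] open={R1,R2}
Step 3: commit R1 -> on_hand[A=31 B=32 C=34 D=50] avail[A=26 B=32 C=34 D=50] open={R2}
Step 4: reserve R3 B 8 -> on_hand[A=31 B=32 C=34 D=50] avail[A=26 B=24 C=34 D=50] open={R2,R3}
Step 5: reserve R4 A 6 -> on_hand[A=31 B=32 C=34 D=50] avail[A=20 B=24 C=34 D=50] open={R2,R3,R4}
Step 6: reserve R5 A 9 -> on_hand[A=31 B=32 C=34 D=50] avail[A=11 B=24 C=34 D=50] open={R2,R3,R4,R5}
Step 7: commit R5 -> on_hand[A=22 B=32 C=34 D=50] avail[A=11 B=24 C=34 D=50] open={R2,R3,R4}
Step 8: reserve R6 B 6 -> on_hand[A=22 B=32 C=34 D=50] avail[A=11 B=18 C=34 D=50] open={R2,R3,R4,R6}
Step 9: commit R6 -> on_hand[A=22 B=26 C=34 D=50] avail[A=11 B=18 C=34 D=50] open={R2,R3,R4}
Step 10: commit R3 -> on_hand[A=22 B=18 C=34 D=50] avail[A=11 B=18 C=34 D=50] open={R2,R4}
Step 11: reserve R7 D 3 -> on_hand[A=22 B=18 C=34 D=50] avail[A=11 B=18 C=34 D=47] open={R2,R4,R7}
Step 12: commit R2 -> on_hand[A=17 B=18 C=34 D=50] avail[A=11 B=18 C=34 D=47] open={R4,R7}
Step 13: reserve R8 A 2 -> on_hand[A=17 B=18 C=34 D=50] avail[A=9 B=18 C=34 D=47] open={R4,R7,R8}
Step 14: reserve R9 B 8 -> on_hand[A=17 B=18 C=34 D=50] avail[A=9 B=10 C=34 D=47] open={R4,R7,R8,R9}
Step 15: commit R7 -> on_hand[A=17 B=18 C=34 D=47] avail[A=9 B=10 C=34 D=47] open={R4,R8,R9}

Answer: A: 9
B: 10
C: 34
D: 47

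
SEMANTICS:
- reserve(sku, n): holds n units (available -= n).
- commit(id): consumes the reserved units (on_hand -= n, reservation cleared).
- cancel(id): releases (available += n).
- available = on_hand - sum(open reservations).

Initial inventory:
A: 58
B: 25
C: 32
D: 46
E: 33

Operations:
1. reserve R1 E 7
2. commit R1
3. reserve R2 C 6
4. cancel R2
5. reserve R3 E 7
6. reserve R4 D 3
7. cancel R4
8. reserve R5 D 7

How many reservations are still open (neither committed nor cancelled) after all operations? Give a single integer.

Answer: 2

Derivation:
Step 1: reserve R1 E 7 -> on_hand[A=58 B=25 C=32 D=46 E=33] avail[A=58 B=25 C=32 D=46 E=26] open={R1}
Step 2: commit R1 -> on_hand[A=58 B=25 C=32 D=46 E=26] avail[A=58 B=25 C=32 D=46 E=26] open={}
Step 3: reserve R2 C 6 -> on_hand[A=58 B=25 C=32 D=46 E=26] avail[A=58 B=25 C=26 D=46 E=26] open={R2}
Step 4: cancel R2 -> on_hand[A=58 B=25 C=32 D=46 E=26] avail[A=58 B=25 C=32 D=46 E=26] open={}
Step 5: reserve R3 E 7 -> on_hand[A=58 B=25 C=32 D=46 E=26] avail[A=58 B=25 C=32 D=46 E=19] open={R3}
Step 6: reserve R4 D 3 -> on_hand[A=58 B=25 C=32 D=46 E=26] avail[A=58 B=25 C=32 D=43 E=19] open={R3,R4}
Step 7: cancel R4 -> on_hand[A=58 B=25 C=32 D=46 E=26] avail[A=58 B=25 C=32 D=46 E=19] open={R3}
Step 8: reserve R5 D 7 -> on_hand[A=58 B=25 C=32 D=46 E=26] avail[A=58 B=25 C=32 D=39 E=19] open={R3,R5}
Open reservations: ['R3', 'R5'] -> 2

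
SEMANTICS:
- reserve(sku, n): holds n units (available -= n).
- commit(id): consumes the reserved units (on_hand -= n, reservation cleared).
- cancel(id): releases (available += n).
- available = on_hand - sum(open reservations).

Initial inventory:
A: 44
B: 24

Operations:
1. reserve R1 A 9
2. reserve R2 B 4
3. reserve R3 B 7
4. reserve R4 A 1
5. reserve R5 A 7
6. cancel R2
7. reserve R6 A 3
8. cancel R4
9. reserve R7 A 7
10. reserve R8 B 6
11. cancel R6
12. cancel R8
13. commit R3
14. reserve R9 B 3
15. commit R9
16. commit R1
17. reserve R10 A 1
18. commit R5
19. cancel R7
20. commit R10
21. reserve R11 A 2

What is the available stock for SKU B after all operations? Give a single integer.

Step 1: reserve R1 A 9 -> on_hand[A=44 B=24] avail[A=35 B=24] open={R1}
Step 2: reserve R2 B 4 -> on_hand[A=44 B=24] avail[A=35 B=20] open={R1,R2}
Step 3: reserve R3 B 7 -> on_hand[A=44 B=24] avail[A=35 B=13] open={R1,R2,R3}
Step 4: reserve R4 A 1 -> on_hand[A=44 B=24] avail[A=34 B=13] open={R1,R2,R3,R4}
Step 5: reserve R5 A 7 -> on_hand[A=44 B=24] avail[A=27 B=13] open={R1,R2,R3,R4,R5}
Step 6: cancel R2 -> on_hand[A=44 B=24] avail[A=27 B=17] open={R1,R3,R4,R5}
Step 7: reserve R6 A 3 -> on_hand[A=44 B=24] avail[A=24 B=17] open={R1,R3,R4,R5,R6}
Step 8: cancel R4 -> on_hand[A=44 B=24] avail[A=25 B=17] open={R1,R3,R5,R6}
Step 9: reserve R7 A 7 -> on_hand[A=44 B=24] avail[A=18 B=17] open={R1,R3,R5,R6,R7}
Step 10: reserve R8 B 6 -> on_hand[A=44 B=24] avail[A=18 B=11] open={R1,R3,R5,R6,R7,R8}
Step 11: cancel R6 -> on_hand[A=44 B=24] avail[A=21 B=11] open={R1,R3,R5,R7,R8}
Step 12: cancel R8 -> on_hand[A=44 B=24] avail[A=21 B=17] open={R1,R3,R5,R7}
Step 13: commit R3 -> on_hand[A=44 B=17] avail[A=21 B=17] open={R1,R5,R7}
Step 14: reserve R9 B 3 -> on_hand[A=44 B=17] avail[A=21 B=14] open={R1,R5,R7,R9}
Step 15: commit R9 -> on_hand[A=44 B=14] avail[A=21 B=14] open={R1,R5,R7}
Step 16: commit R1 -> on_hand[A=35 B=14] avail[A=21 B=14] open={R5,R7}
Step 17: reserve R10 A 1 -> on_hand[A=35 B=14] avail[A=20 B=14] open={R10,R5,R7}
Step 18: commit R5 -> on_hand[A=28 B=14] avail[A=20 B=14] open={R10,R7}
Step 19: cancel R7 -> on_hand[A=28 B=14] avail[A=27 B=14] open={R10}
Step 20: commit R10 -> on_hand[A=27 B=14] avail[A=27 B=14] open={}
Step 21: reserve R11 A 2 -> on_hand[A=27 B=14] avail[A=25 B=14] open={R11}
Final available[B] = 14

Answer: 14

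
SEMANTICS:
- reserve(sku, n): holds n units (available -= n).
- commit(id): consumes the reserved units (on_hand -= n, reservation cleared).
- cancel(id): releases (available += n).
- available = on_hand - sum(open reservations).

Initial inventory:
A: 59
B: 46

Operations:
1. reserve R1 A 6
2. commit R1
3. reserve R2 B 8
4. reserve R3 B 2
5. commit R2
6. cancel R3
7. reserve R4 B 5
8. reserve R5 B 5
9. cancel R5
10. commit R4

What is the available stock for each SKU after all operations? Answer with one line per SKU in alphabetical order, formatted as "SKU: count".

Step 1: reserve R1 A 6 -> on_hand[A=59 B=46] avail[A=53 B=46] open={R1}
Step 2: commit R1 -> on_hand[A=53 B=46] avail[A=53 B=46] open={}
Step 3: reserve R2 B 8 -> on_hand[A=53 B=46] avail[A=53 B=38] open={R2}
Step 4: reserve R3 B 2 -> on_hand[A=53 B=46] avail[A=53 B=36] open={R2,R3}
Step 5: commit R2 -> on_hand[A=53 B=38] avail[A=53 B=36] open={R3}
Step 6: cancel R3 -> on_hand[A=53 B=38] avail[A=53 B=38] open={}
Step 7: reserve R4 B 5 -> on_hand[A=53 B=38] avail[A=53 B=33] open={R4}
Step 8: reserve R5 B 5 -> on_hand[A=53 B=38] avail[A=53 B=28] open={R4,R5}
Step 9: cancel R5 -> on_hand[A=53 B=38] avail[A=53 B=33] open={R4}
Step 10: commit R4 -> on_hand[A=53 B=33] avail[A=53 B=33] open={}

Answer: A: 53
B: 33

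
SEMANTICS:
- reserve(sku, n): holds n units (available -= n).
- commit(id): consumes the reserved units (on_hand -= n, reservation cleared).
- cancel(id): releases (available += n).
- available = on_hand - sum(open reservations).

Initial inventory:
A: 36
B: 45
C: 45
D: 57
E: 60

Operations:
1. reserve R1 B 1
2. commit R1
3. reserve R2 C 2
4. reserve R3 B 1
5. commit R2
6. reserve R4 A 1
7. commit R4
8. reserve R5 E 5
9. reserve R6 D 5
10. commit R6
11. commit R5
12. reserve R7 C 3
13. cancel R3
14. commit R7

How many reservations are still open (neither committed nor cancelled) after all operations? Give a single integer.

Answer: 0

Derivation:
Step 1: reserve R1 B 1 -> on_hand[A=36 B=45 C=45 D=57 E=60] avail[A=36 B=44 C=45 D=57 E=60] open={R1}
Step 2: commit R1 -> on_hand[A=36 B=44 C=45 D=57 E=60] avail[A=36 B=44 C=45 D=57 E=60] open={}
Step 3: reserve R2 C 2 -> on_hand[A=36 B=44 C=45 D=57 E=60] avail[A=36 B=44 C=43 D=57 E=60] open={R2}
Step 4: reserve R3 B 1 -> on_hand[A=36 B=44 C=45 D=57 E=60] avail[A=36 B=43 C=43 D=57 E=60] open={R2,R3}
Step 5: commit R2 -> on_hand[A=36 B=44 C=43 D=57 E=60] avail[A=36 B=43 C=43 D=57 E=60] open={R3}
Step 6: reserve R4 A 1 -> on_hand[A=36 B=44 C=43 D=57 E=60] avail[A=35 B=43 C=43 D=57 E=60] open={R3,R4}
Step 7: commit R4 -> on_hand[A=35 B=44 C=43 D=57 E=60] avail[A=35 B=43 C=43 D=57 E=60] open={R3}
Step 8: reserve R5 E 5 -> on_hand[A=35 B=44 C=43 D=57 E=60] avail[A=35 B=43 C=43 D=57 E=55] open={R3,R5}
Step 9: reserve R6 D 5 -> on_hand[A=35 B=44 C=43 D=57 E=60] avail[A=35 B=43 C=43 D=52 E=55] open={R3,R5,R6}
Step 10: commit R6 -> on_hand[A=35 B=44 C=43 D=52 E=60] avail[A=35 B=43 C=43 D=52 E=55] open={R3,R5}
Step 11: commit R5 -> on_hand[A=35 B=44 C=43 D=52 E=55] avail[A=35 B=43 C=43 D=52 E=55] open={R3}
Step 12: reserve R7 C 3 -> on_hand[A=35 B=44 C=43 D=52 E=55] avail[A=35 B=43 C=40 D=52 E=55] open={R3,R7}
Step 13: cancel R3 -> on_hand[A=35 B=44 C=43 D=52 E=55] avail[A=35 B=44 C=40 D=52 E=55] open={R7}
Step 14: commit R7 -> on_hand[A=35 B=44 C=40 D=52 E=55] avail[A=35 B=44 C=40 D=52 E=55] open={}
Open reservations: [] -> 0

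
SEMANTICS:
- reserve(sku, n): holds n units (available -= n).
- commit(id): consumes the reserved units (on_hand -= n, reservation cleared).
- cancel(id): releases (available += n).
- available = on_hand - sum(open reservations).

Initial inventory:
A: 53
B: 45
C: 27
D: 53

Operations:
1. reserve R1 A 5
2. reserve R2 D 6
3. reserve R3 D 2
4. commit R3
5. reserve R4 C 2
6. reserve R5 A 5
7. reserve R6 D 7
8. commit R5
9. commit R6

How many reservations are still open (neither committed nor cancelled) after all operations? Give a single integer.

Step 1: reserve R1 A 5 -> on_hand[A=53 B=45 C=27 D=53] avail[A=48 B=45 C=27 D=53] open={R1}
Step 2: reserve R2 D 6 -> on_hand[A=53 B=45 C=27 D=53] avail[A=48 B=45 C=27 D=47] open={R1,R2}
Step 3: reserve R3 D 2 -> on_hand[A=53 B=45 C=27 D=53] avail[A=48 B=45 C=27 D=45] open={R1,R2,R3}
Step 4: commit R3 -> on_hand[A=53 B=45 C=27 D=51] avail[A=48 B=45 C=27 D=45] open={R1,R2}
Step 5: reserve R4 C 2 -> on_hand[A=53 B=45 C=27 D=51] avail[A=48 B=45 C=25 D=45] open={R1,R2,R4}
Step 6: reserve R5 A 5 -> on_hand[A=53 B=45 C=27 D=51] avail[A=43 B=45 C=25 D=45] open={R1,R2,R4,R5}
Step 7: reserve R6 D 7 -> on_hand[A=53 B=45 C=27 D=51] avail[A=43 B=45 C=25 D=38] open={R1,R2,R4,R5,R6}
Step 8: commit R5 -> on_hand[A=48 B=45 C=27 D=51] avail[A=43 B=45 C=25 D=38] open={R1,R2,R4,R6}
Step 9: commit R6 -> on_hand[A=48 B=45 C=27 D=44] avail[A=43 B=45 C=25 D=38] open={R1,R2,R4}
Open reservations: ['R1', 'R2', 'R4'] -> 3

Answer: 3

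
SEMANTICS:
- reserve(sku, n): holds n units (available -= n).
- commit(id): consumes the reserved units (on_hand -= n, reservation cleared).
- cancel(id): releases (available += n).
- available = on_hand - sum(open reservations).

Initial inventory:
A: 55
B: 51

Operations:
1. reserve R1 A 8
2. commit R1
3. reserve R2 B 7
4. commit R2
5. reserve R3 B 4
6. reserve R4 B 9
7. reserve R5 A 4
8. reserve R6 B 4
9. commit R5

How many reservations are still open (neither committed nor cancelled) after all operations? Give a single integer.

Answer: 3

Derivation:
Step 1: reserve R1 A 8 -> on_hand[A=55 B=51] avail[A=47 B=51] open={R1}
Step 2: commit R1 -> on_hand[A=47 B=51] avail[A=47 B=51] open={}
Step 3: reserve R2 B 7 -> on_hand[A=47 B=51] avail[A=47 B=44] open={R2}
Step 4: commit R2 -> on_hand[A=47 B=44] avail[A=47 B=44] open={}
Step 5: reserve R3 B 4 -> on_hand[A=47 B=44] avail[A=47 B=40] open={R3}
Step 6: reserve R4 B 9 -> on_hand[A=47 B=44] avail[A=47 B=31] open={R3,R4}
Step 7: reserve R5 A 4 -> on_hand[A=47 B=44] avail[A=43 B=31] open={R3,R4,R5}
Step 8: reserve R6 B 4 -> on_hand[A=47 B=44] avail[A=43 B=27] open={R3,R4,R5,R6}
Step 9: commit R5 -> on_hand[A=43 B=44] avail[A=43 B=27] open={R3,R4,R6}
Open reservations: ['R3', 'R4', 'R6'] -> 3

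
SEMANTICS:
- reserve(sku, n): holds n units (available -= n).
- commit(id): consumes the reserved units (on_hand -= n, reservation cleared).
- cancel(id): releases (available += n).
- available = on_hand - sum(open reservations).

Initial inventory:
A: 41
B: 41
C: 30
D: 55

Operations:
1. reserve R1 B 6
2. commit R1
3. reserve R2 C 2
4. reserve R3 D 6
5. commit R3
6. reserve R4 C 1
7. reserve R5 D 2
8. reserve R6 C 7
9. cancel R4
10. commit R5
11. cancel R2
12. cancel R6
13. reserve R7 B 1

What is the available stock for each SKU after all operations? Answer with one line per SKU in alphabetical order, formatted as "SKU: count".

Step 1: reserve R1 B 6 -> on_hand[A=41 B=41 C=30 D=55] avail[A=41 B=35 C=30 D=55] open={R1}
Step 2: commit R1 -> on_hand[A=41 B=35 C=30 D=55] avail[A=41 B=35 C=30 D=55] open={}
Step 3: reserve R2 C 2 -> on_hand[A=41 B=35 C=30 D=55] avail[A=41 B=35 C=28 D=55] open={R2}
Step 4: reserve R3 D 6 -> on_hand[A=41 B=35 C=30 D=55] avail[A=41 B=35 C=28 D=49] open={R2,R3}
Step 5: commit R3 -> on_hand[A=41 B=35 C=30 D=49] avail[A=41 B=35 C=28 D=49] open={R2}
Step 6: reserve R4 C 1 -> on_hand[A=41 B=35 C=30 D=49] avail[A=41 B=35 C=27 D=49] open={R2,R4}
Step 7: reserve R5 D 2 -> on_hand[A=41 B=35 C=30 D=49] avail[A=41 B=35 C=27 D=47] open={R2,R4,R5}
Step 8: reserve R6 C 7 -> on_hand[A=41 B=35 C=30 D=49] avail[A=41 B=35 C=20 D=47] open={R2,R4,R5,R6}
Step 9: cancel R4 -> on_hand[A=41 B=35 C=30 D=49] avail[A=41 B=35 C=21 D=47] open={R2,R5,R6}
Step 10: commit R5 -> on_hand[A=41 B=35 C=30 D=47] avail[A=41 B=35 C=21 D=47] open={R2,R6}
Step 11: cancel R2 -> on_hand[A=41 B=35 C=30 D=47] avail[A=41 B=35 C=23 D=47] open={R6}
Step 12: cancel R6 -> on_hand[A=41 B=35 C=30 D=47] avail[A=41 B=35 C=30 D=47] open={}
Step 13: reserve R7 B 1 -> on_hand[A=41 B=35 C=30 D=47] avail[A=41 B=34 C=30 D=47] open={R7}

Answer: A: 41
B: 34
C: 30
D: 47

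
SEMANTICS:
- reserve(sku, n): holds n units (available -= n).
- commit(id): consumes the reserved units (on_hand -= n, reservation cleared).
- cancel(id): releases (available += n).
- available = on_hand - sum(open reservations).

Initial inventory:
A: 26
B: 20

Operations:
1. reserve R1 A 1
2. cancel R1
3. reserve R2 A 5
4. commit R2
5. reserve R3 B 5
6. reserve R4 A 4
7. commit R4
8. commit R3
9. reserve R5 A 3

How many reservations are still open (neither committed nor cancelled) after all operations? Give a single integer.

Answer: 1

Derivation:
Step 1: reserve R1 A 1 -> on_hand[A=26 B=20] avail[A=25 B=20] open={R1}
Step 2: cancel R1 -> on_hand[A=26 B=20] avail[A=26 B=20] open={}
Step 3: reserve R2 A 5 -> on_hand[A=26 B=20] avail[A=21 B=20] open={R2}
Step 4: commit R2 -> on_hand[A=21 B=20] avail[A=21 B=20] open={}
Step 5: reserve R3 B 5 -> on_hand[A=21 B=20] avail[A=21 B=15] open={R3}
Step 6: reserve R4 A 4 -> on_hand[A=21 B=20] avail[A=17 B=15] open={R3,R4}
Step 7: commit R4 -> on_hand[A=17 B=20] avail[A=17 B=15] open={R3}
Step 8: commit R3 -> on_hand[A=17 B=15] avail[A=17 B=15] open={}
Step 9: reserve R5 A 3 -> on_hand[A=17 B=15] avail[A=14 B=15] open={R5}
Open reservations: ['R5'] -> 1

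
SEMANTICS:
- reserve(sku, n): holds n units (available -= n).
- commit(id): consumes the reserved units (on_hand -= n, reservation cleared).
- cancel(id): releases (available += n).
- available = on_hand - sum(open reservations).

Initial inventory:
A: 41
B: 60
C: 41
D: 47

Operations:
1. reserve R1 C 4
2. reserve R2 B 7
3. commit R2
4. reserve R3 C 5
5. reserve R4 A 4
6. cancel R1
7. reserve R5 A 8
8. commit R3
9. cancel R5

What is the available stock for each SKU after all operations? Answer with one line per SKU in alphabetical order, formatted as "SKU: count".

Answer: A: 37
B: 53
C: 36
D: 47

Derivation:
Step 1: reserve R1 C 4 -> on_hand[A=41 B=60 C=41 D=47] avail[A=41 B=60 C=37 D=47] open={R1}
Step 2: reserve R2 B 7 -> on_hand[A=41 B=60 C=41 D=47] avail[A=41 B=53 C=37 D=47] open={R1,R2}
Step 3: commit R2 -> on_hand[A=41 B=53 C=41 D=47] avail[A=41 B=53 C=37 D=47] open={R1}
Step 4: reserve R3 C 5 -> on_hand[A=41 B=53 C=41 D=47] avail[A=41 B=53 C=32 D=47] open={R1,R3}
Step 5: reserve R4 A 4 -> on_hand[A=41 B=53 C=41 D=47] avail[A=37 B=53 C=32 D=47] open={R1,R3,R4}
Step 6: cancel R1 -> on_hand[A=41 B=53 C=41 D=47] avail[A=37 B=53 C=36 D=47] open={R3,R4}
Step 7: reserve R5 A 8 -> on_hand[A=41 B=53 C=41 D=47] avail[A=29 B=53 C=36 D=47] open={R3,R4,R5}
Step 8: commit R3 -> on_hand[A=41 B=53 C=36 D=47] avail[A=29 B=53 C=36 D=47] open={R4,R5}
Step 9: cancel R5 -> on_hand[A=41 B=53 C=36 D=47] avail[A=37 B=53 C=36 D=47] open={R4}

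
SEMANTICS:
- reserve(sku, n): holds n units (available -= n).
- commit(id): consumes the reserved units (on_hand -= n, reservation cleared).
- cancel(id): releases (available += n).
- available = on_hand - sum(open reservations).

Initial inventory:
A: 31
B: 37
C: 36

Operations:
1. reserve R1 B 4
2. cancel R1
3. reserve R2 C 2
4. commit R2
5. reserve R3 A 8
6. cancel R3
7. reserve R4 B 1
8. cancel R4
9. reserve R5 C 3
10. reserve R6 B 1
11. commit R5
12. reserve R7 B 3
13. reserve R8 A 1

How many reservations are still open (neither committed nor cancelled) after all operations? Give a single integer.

Step 1: reserve R1 B 4 -> on_hand[A=31 B=37 C=36] avail[A=31 B=33 C=36] open={R1}
Step 2: cancel R1 -> on_hand[A=31 B=37 C=36] avail[A=31 B=37 C=36] open={}
Step 3: reserve R2 C 2 -> on_hand[A=31 B=37 C=36] avail[A=31 B=37 C=34] open={R2}
Step 4: commit R2 -> on_hand[A=31 B=37 C=34] avail[A=31 B=37 C=34] open={}
Step 5: reserve R3 A 8 -> on_hand[A=31 B=37 C=34] avail[A=23 B=37 C=34] open={R3}
Step 6: cancel R3 -> on_hand[A=31 B=37 C=34] avail[A=31 B=37 C=34] open={}
Step 7: reserve R4 B 1 -> on_hand[A=31 B=37 C=34] avail[A=31 B=36 C=34] open={R4}
Step 8: cancel R4 -> on_hand[A=31 B=37 C=34] avail[A=31 B=37 C=34] open={}
Step 9: reserve R5 C 3 -> on_hand[A=31 B=37 C=34] avail[A=31 B=37 C=31] open={R5}
Step 10: reserve R6 B 1 -> on_hand[A=31 B=37 C=34] avail[A=31 B=36 C=31] open={R5,R6}
Step 11: commit R5 -> on_hand[A=31 B=37 C=31] avail[A=31 B=36 C=31] open={R6}
Step 12: reserve R7 B 3 -> on_hand[A=31 B=37 C=31] avail[A=31 B=33 C=31] open={R6,R7}
Step 13: reserve R8 A 1 -> on_hand[A=31 B=37 C=31] avail[A=30 B=33 C=31] open={R6,R7,R8}
Open reservations: ['R6', 'R7', 'R8'] -> 3

Answer: 3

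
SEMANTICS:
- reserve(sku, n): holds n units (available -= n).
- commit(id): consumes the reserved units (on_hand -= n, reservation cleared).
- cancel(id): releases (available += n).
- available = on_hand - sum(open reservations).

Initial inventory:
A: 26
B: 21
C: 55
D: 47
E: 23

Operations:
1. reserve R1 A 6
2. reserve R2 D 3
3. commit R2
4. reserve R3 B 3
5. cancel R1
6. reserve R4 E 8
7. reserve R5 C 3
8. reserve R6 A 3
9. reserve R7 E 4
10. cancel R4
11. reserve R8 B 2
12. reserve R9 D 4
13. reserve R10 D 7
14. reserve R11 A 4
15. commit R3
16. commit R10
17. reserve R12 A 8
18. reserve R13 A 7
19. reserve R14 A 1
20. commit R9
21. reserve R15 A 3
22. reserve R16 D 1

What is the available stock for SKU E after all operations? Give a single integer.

Step 1: reserve R1 A 6 -> on_hand[A=26 B=21 C=55 D=47 E=23] avail[A=20 B=21 C=55 D=47 E=23] open={R1}
Step 2: reserve R2 D 3 -> on_hand[A=26 B=21 C=55 D=47 E=23] avail[A=20 B=21 C=55 D=44 E=23] open={R1,R2}
Step 3: commit R2 -> on_hand[A=26 B=21 C=55 D=44 E=23] avail[A=20 B=21 C=55 D=44 E=23] open={R1}
Step 4: reserve R3 B 3 -> on_hand[A=26 B=21 C=55 D=44 E=23] avail[A=20 B=18 C=55 D=44 E=23] open={R1,R3}
Step 5: cancel R1 -> on_hand[A=26 B=21 C=55 D=44 E=23] avail[A=26 B=18 C=55 D=44 E=23] open={R3}
Step 6: reserve R4 E 8 -> on_hand[A=26 B=21 C=55 D=44 E=23] avail[A=26 B=18 C=55 D=44 E=15] open={R3,R4}
Step 7: reserve R5 C 3 -> on_hand[A=26 B=21 C=55 D=44 E=23] avail[A=26 B=18 C=52 D=44 E=15] open={R3,R4,R5}
Step 8: reserve R6 A 3 -> on_hand[A=26 B=21 C=55 D=44 E=23] avail[A=23 B=18 C=52 D=44 E=15] open={R3,R4,R5,R6}
Step 9: reserve R7 E 4 -> on_hand[A=26 B=21 C=55 D=44 E=23] avail[A=23 B=18 C=52 D=44 E=11] open={R3,R4,R5,R6,R7}
Step 10: cancel R4 -> on_hand[A=26 B=21 C=55 D=44 E=23] avail[A=23 B=18 C=52 D=44 E=19] open={R3,R5,R6,R7}
Step 11: reserve R8 B 2 -> on_hand[A=26 B=21 C=55 D=44 E=23] avail[A=23 B=16 C=52 D=44 E=19] open={R3,R5,R6,R7,R8}
Step 12: reserve R9 D 4 -> on_hand[A=26 B=21 C=55 D=44 E=23] avail[A=23 B=16 C=52 D=40 E=19] open={R3,R5,R6,R7,R8,R9}
Step 13: reserve R10 D 7 -> on_hand[A=26 B=21 C=55 D=44 E=23] avail[A=23 B=16 C=52 D=33 E=19] open={R10,R3,R5,R6,R7,R8,R9}
Step 14: reserve R11 A 4 -> on_hand[A=26 B=21 C=55 D=44 E=23] avail[A=19 B=16 C=52 D=33 E=19] open={R10,R11,R3,R5,R6,R7,R8,R9}
Step 15: commit R3 -> on_hand[A=26 B=18 C=55 D=44 E=23] avail[A=19 B=16 C=52 D=33 E=19] open={R10,R11,R5,R6,R7,R8,R9}
Step 16: commit R10 -> on_hand[A=26 B=18 C=55 D=37 E=23] avail[A=19 B=16 C=52 D=33 E=19] open={R11,R5,R6,R7,R8,R9}
Step 17: reserve R12 A 8 -> on_hand[A=26 B=18 C=55 D=37 E=23] avail[A=11 B=16 C=52 D=33 E=19] open={R11,R12,R5,R6,R7,R8,R9}
Step 18: reserve R13 A 7 -> on_hand[A=26 B=18 C=55 D=37 E=23] avail[A=4 B=16 C=52 D=33 E=19] open={R11,R12,R13,R5,R6,R7,R8,R9}
Step 19: reserve R14 A 1 -> on_hand[A=26 B=18 C=55 D=37 E=23] avail[A=3 B=16 C=52 D=33 E=19] open={R11,R12,R13,R14,R5,R6,R7,R8,R9}
Step 20: commit R9 -> on_hand[A=26 B=18 C=55 D=33 E=23] avail[A=3 B=16 C=52 D=33 E=19] open={R11,R12,R13,R14,R5,R6,R7,R8}
Step 21: reserve R15 A 3 -> on_hand[A=26 B=18 C=55 D=33 E=23] avail[A=0 B=16 C=52 D=33 E=19] open={R11,R12,R13,R14,R15,R5,R6,R7,R8}
Step 22: reserve R16 D 1 -> on_hand[A=26 B=18 C=55 D=33 E=23] avail[A=0 B=16 C=52 D=32 E=19] open={R11,R12,R13,R14,R15,R16,R5,R6,R7,R8}
Final available[E] = 19

Answer: 19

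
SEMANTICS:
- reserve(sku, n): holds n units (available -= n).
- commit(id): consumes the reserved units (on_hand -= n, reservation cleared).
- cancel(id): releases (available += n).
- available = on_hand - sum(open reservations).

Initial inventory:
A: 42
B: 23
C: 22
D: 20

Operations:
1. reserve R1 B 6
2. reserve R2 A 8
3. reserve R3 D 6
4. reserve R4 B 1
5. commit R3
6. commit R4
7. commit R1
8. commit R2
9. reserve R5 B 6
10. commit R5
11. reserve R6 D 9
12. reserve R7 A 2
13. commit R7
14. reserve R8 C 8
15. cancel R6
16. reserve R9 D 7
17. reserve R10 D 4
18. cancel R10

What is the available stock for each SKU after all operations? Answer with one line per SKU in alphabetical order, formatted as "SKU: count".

Step 1: reserve R1 B 6 -> on_hand[A=42 B=23 C=22 D=20] avail[A=42 B=17 C=22 D=20] open={R1}
Step 2: reserve R2 A 8 -> on_hand[A=42 B=23 C=22 D=20] avail[A=34 B=17 C=22 D=20] open={R1,R2}
Step 3: reserve R3 D 6 -> on_hand[A=42 B=23 C=22 D=20] avail[A=34 B=17 C=22 D=14] open={R1,R2,R3}
Step 4: reserve R4 B 1 -> on_hand[A=42 B=23 C=22 D=20] avail[A=34 B=16 C=22 D=14] open={R1,R2,R3,R4}
Step 5: commit R3 -> on_hand[A=42 B=23 C=22 D=14] avail[A=34 B=16 C=22 D=14] open={R1,R2,R4}
Step 6: commit R4 -> on_hand[A=42 B=22 C=22 D=14] avail[A=34 B=16 C=22 D=14] open={R1,R2}
Step 7: commit R1 -> on_hand[A=42 B=16 C=22 D=14] avail[A=34 B=16 C=22 D=14] open={R2}
Step 8: commit R2 -> on_hand[A=34 B=16 C=22 D=14] avail[A=34 B=16 C=22 D=14] open={}
Step 9: reserve R5 B 6 -> on_hand[A=34 B=16 C=22 D=14] avail[A=34 B=10 C=22 D=14] open={R5}
Step 10: commit R5 -> on_hand[A=34 B=10 C=22 D=14] avail[A=34 B=10 C=22 D=14] open={}
Step 11: reserve R6 D 9 -> on_hand[A=34 B=10 C=22 D=14] avail[A=34 B=10 C=22 D=5] open={R6}
Step 12: reserve R7 A 2 -> on_hand[A=34 B=10 C=22 D=14] avail[A=32 B=10 C=22 D=5] open={R6,R7}
Step 13: commit R7 -> on_hand[A=32 B=10 C=22 D=14] avail[A=32 B=10 C=22 D=5] open={R6}
Step 14: reserve R8 C 8 -> on_hand[A=32 B=10 C=22 D=14] avail[A=32 B=10 C=14 D=5] open={R6,R8}
Step 15: cancel R6 -> on_hand[A=32 B=10 C=22 D=14] avail[A=32 B=10 C=14 D=14] open={R8}
Step 16: reserve R9 D 7 -> on_hand[A=32 B=10 C=22 D=14] avail[A=32 B=10 C=14 D=7] open={R8,R9}
Step 17: reserve R10 D 4 -> on_hand[A=32 B=10 C=22 D=14] avail[A=32 B=10 C=14 D=3] open={R10,R8,R9}
Step 18: cancel R10 -> on_hand[A=32 B=10 C=22 D=14] avail[A=32 B=10 C=14 D=7] open={R8,R9}

Answer: A: 32
B: 10
C: 14
D: 7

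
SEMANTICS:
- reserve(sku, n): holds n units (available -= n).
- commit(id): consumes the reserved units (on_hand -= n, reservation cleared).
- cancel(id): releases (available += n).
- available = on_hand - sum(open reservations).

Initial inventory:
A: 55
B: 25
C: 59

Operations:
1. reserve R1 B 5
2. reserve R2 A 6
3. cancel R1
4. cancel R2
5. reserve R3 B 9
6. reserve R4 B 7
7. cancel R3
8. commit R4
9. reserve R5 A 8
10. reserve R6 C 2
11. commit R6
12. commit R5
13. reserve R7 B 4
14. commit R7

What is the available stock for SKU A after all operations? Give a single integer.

Step 1: reserve R1 B 5 -> on_hand[A=55 B=25 C=59] avail[A=55 B=20 C=59] open={R1}
Step 2: reserve R2 A 6 -> on_hand[A=55 B=25 C=59] avail[A=49 B=20 C=59] open={R1,R2}
Step 3: cancel R1 -> on_hand[A=55 B=25 C=59] avail[A=49 B=25 C=59] open={R2}
Step 4: cancel R2 -> on_hand[A=55 B=25 C=59] avail[A=55 B=25 C=59] open={}
Step 5: reserve R3 B 9 -> on_hand[A=55 B=25 C=59] avail[A=55 B=16 C=59] open={R3}
Step 6: reserve R4 B 7 -> on_hand[A=55 B=25 C=59] avail[A=55 B=9 C=59] open={R3,R4}
Step 7: cancel R3 -> on_hand[A=55 B=25 C=59] avail[A=55 B=18 C=59] open={R4}
Step 8: commit R4 -> on_hand[A=55 B=18 C=59] avail[A=55 B=18 C=59] open={}
Step 9: reserve R5 A 8 -> on_hand[A=55 B=18 C=59] avail[A=47 B=18 C=59] open={R5}
Step 10: reserve R6 C 2 -> on_hand[A=55 B=18 C=59] avail[A=47 B=18 C=57] open={R5,R6}
Step 11: commit R6 -> on_hand[A=55 B=18 C=57] avail[A=47 B=18 C=57] open={R5}
Step 12: commit R5 -> on_hand[A=47 B=18 C=57] avail[A=47 B=18 C=57] open={}
Step 13: reserve R7 B 4 -> on_hand[A=47 B=18 C=57] avail[A=47 B=14 C=57] open={R7}
Step 14: commit R7 -> on_hand[A=47 B=14 C=57] avail[A=47 B=14 C=57] open={}
Final available[A] = 47

Answer: 47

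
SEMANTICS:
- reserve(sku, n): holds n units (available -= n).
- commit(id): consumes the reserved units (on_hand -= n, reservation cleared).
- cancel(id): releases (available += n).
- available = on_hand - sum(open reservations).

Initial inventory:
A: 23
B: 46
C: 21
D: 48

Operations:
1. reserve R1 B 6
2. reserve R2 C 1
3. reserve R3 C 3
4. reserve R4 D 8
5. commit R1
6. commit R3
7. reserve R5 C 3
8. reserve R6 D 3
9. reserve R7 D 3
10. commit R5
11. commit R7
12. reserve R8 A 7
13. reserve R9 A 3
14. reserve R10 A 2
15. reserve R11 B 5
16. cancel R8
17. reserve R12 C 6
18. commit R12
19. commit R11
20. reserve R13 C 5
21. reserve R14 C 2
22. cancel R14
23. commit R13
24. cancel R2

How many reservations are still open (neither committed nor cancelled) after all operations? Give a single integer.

Step 1: reserve R1 B 6 -> on_hand[A=23 B=46 C=21 D=48] avail[A=23 B=40 C=21 D=48] open={R1}
Step 2: reserve R2 C 1 -> on_hand[A=23 B=46 C=21 D=48] avail[A=23 B=40 C=20 D=48] open={R1,R2}
Step 3: reserve R3 C 3 -> on_hand[A=23 B=46 C=21 D=48] avail[A=23 B=40 C=17 D=48] open={R1,R2,R3}
Step 4: reserve R4 D 8 -> on_hand[A=23 B=46 C=21 D=48] avail[A=23 B=40 C=17 D=40] open={R1,R2,R3,R4}
Step 5: commit R1 -> on_hand[A=23 B=40 C=21 D=48] avail[A=23 B=40 C=17 D=40] open={R2,R3,R4}
Step 6: commit R3 -> on_hand[A=23 B=40 C=18 D=48] avail[A=23 B=40 C=17 D=40] open={R2,R4}
Step 7: reserve R5 C 3 -> on_hand[A=23 B=40 C=18 D=48] avail[A=23 B=40 C=14 D=40] open={R2,R4,R5}
Step 8: reserve R6 D 3 -> on_hand[A=23 B=40 C=18 D=48] avail[A=23 B=40 C=14 D=37] open={R2,R4,R5,R6}
Step 9: reserve R7 D 3 -> on_hand[A=23 B=40 C=18 D=48] avail[A=23 B=40 C=14 D=34] open={R2,R4,R5,R6,R7}
Step 10: commit R5 -> on_hand[A=23 B=40 C=15 D=48] avail[A=23 B=40 C=14 D=34] open={R2,R4,R6,R7}
Step 11: commit R7 -> on_hand[A=23 B=40 C=15 D=45] avail[A=23 B=40 C=14 D=34] open={R2,R4,R6}
Step 12: reserve R8 A 7 -> on_hand[A=23 B=40 C=15 D=45] avail[A=16 B=40 C=14 D=34] open={R2,R4,R6,R8}
Step 13: reserve R9 A 3 -> on_hand[A=23 B=40 C=15 D=45] avail[A=13 B=40 C=14 D=34] open={R2,R4,R6,R8,R9}
Step 14: reserve R10 A 2 -> on_hand[A=23 B=40 C=15 D=45] avail[A=11 B=40 C=14 D=34] open={R10,R2,R4,R6,R8,R9}
Step 15: reserve R11 B 5 -> on_hand[A=23 B=40 C=15 D=45] avail[A=11 B=35 C=14 D=34] open={R10,R11,R2,R4,R6,R8,R9}
Step 16: cancel R8 -> on_hand[A=23 B=40 C=15 D=45] avail[A=18 B=35 C=14 D=34] open={R10,R11,R2,R4,R6,R9}
Step 17: reserve R12 C 6 -> on_hand[A=23 B=40 C=15 D=45] avail[A=18 B=35 C=8 D=34] open={R10,R11,R12,R2,R4,R6,R9}
Step 18: commit R12 -> on_hand[A=23 B=40 C=9 D=45] avail[A=18 B=35 C=8 D=34] open={R10,R11,R2,R4,R6,R9}
Step 19: commit R11 -> on_hand[A=23 B=35 C=9 D=45] avail[A=18 B=35 C=8 D=34] open={R10,R2,R4,R6,R9}
Step 20: reserve R13 C 5 -> on_hand[A=23 B=35 C=9 D=45] avail[A=18 B=35 C=3 D=34] open={R10,R13,R2,R4,R6,R9}
Step 21: reserve R14 C 2 -> on_hand[A=23 B=35 C=9 D=45] avail[A=18 B=35 C=1 D=34] open={R10,R13,R14,R2,R4,R6,R9}
Step 22: cancel R14 -> on_hand[A=23 B=35 C=9 D=45] avail[A=18 B=35 C=3 D=34] open={R10,R13,R2,R4,R6,R9}
Step 23: commit R13 -> on_hand[A=23 B=35 C=4 D=45] avail[A=18 B=35 C=3 D=34] open={R10,R2,R4,R6,R9}
Step 24: cancel R2 -> on_hand[A=23 B=35 C=4 D=45] avail[A=18 B=35 C=4 D=34] open={R10,R4,R6,R9}
Open reservations: ['R10', 'R4', 'R6', 'R9'] -> 4

Answer: 4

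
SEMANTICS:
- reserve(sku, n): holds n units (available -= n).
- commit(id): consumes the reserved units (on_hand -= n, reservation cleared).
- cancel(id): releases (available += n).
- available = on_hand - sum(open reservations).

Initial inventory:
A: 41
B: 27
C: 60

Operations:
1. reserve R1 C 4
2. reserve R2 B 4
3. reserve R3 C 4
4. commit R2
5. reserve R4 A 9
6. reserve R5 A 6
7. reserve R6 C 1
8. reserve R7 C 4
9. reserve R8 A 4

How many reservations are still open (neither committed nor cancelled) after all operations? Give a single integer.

Step 1: reserve R1 C 4 -> on_hand[A=41 B=27 C=60] avail[A=41 B=27 C=56] open={R1}
Step 2: reserve R2 B 4 -> on_hand[A=41 B=27 C=60] avail[A=41 B=23 C=56] open={R1,R2}
Step 3: reserve R3 C 4 -> on_hand[A=41 B=27 C=60] avail[A=41 B=23 C=52] open={R1,R2,R3}
Step 4: commit R2 -> on_hand[A=41 B=23 C=60] avail[A=41 B=23 C=52] open={R1,R3}
Step 5: reserve R4 A 9 -> on_hand[A=41 B=23 C=60] avail[A=32 B=23 C=52] open={R1,R3,R4}
Step 6: reserve R5 A 6 -> on_hand[A=41 B=23 C=60] avail[A=26 B=23 C=52] open={R1,R3,R4,R5}
Step 7: reserve R6 C 1 -> on_hand[A=41 B=23 C=60] avail[A=26 B=23 C=51] open={R1,R3,R4,R5,R6}
Step 8: reserve R7 C 4 -> on_hand[A=41 B=23 C=60] avail[A=26 B=23 C=47] open={R1,R3,R4,R5,R6,R7}
Step 9: reserve R8 A 4 -> on_hand[A=41 B=23 C=60] avail[A=22 B=23 C=47] open={R1,R3,R4,R5,R6,R7,R8}
Open reservations: ['R1', 'R3', 'R4', 'R5', 'R6', 'R7', 'R8'] -> 7

Answer: 7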